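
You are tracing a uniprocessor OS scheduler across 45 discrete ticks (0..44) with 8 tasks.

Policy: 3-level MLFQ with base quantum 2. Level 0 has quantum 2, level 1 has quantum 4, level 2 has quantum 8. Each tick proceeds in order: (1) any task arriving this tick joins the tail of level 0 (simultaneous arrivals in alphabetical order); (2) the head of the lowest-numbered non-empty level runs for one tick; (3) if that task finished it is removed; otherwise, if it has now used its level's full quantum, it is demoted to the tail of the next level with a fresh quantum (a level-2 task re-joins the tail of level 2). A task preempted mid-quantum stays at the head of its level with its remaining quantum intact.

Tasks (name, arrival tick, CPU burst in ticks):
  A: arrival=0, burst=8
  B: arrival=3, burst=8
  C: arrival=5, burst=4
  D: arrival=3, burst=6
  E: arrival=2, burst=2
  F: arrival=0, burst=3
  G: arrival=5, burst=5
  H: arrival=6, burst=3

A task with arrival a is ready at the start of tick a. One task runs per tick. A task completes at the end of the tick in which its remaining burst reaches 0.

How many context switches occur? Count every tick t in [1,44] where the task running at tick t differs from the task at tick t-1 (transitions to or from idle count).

t=0: L0/L1/L2 = AF/-/- → run A
t=1: L0/L1/L2 = AF/-/- → run A
t=2: L0/L1/L2 = FE/A/- → run F
t=3: L0/L1/L2 = FEBD/A/- → run F
t=4: L0/L1/L2 = EBD/AF/- → run E
t=5: L0/L1/L2 = EBDCG/AF/- → run E
t=6: L0/L1/L2 = BDCGH/AF/- → run B
t=7: L0/L1/L2 = BDCGH/AF/- → run B
t=8: L0/L1/L2 = DCGH/AFB/- → run D
t=9: L0/L1/L2 = DCGH/AFB/- → run D
t=10: L0/L1/L2 = CGH/AFBD/- → run C
t=11: L0/L1/L2 = CGH/AFBD/- → run C
t=12: L0/L1/L2 = GH/AFBDC/- → run G
t=13: L0/L1/L2 = GH/AFBDC/- → run G
t=14: L0/L1/L2 = H/AFBDCG/- → run H
t=15: L0/L1/L2 = H/AFBDCG/- → run H
t=16: L0/L1/L2 = -/AFBDCGH/- → run A
t=17: L0/L1/L2 = -/AFBDCGH/- → run A
t=18: L0/L1/L2 = -/AFBDCGH/- → run A
t=19: L0/L1/L2 = -/AFBDCGH/- → run A
t=20: L0/L1/L2 = -/FBDCGH/A → run F
t=21: L0/L1/L2 = -/BDCGH/A → run B
t=22: L0/L1/L2 = -/BDCGH/A → run B
t=23: L0/L1/L2 = -/BDCGH/A → run B
t=24: L0/L1/L2 = -/BDCGH/A → run B
t=25: L0/L1/L2 = -/DCGH/AB → run D
t=26: L0/L1/L2 = -/DCGH/AB → run D
t=27: L0/L1/L2 = -/DCGH/AB → run D
t=28: L0/L1/L2 = -/DCGH/AB → run D
t=29: L0/L1/L2 = -/CGH/AB → run C
t=30: L0/L1/L2 = -/CGH/AB → run C
t=31: L0/L1/L2 = -/GH/AB → run G
t=32: L0/L1/L2 = -/GH/AB → run G
t=33: L0/L1/L2 = -/GH/AB → run G
t=34: L0/L1/L2 = -/H/AB → run H
t=35: L0/L1/L2 = -/-/AB → run A
t=36: L0/L1/L2 = -/-/AB → run A
t=37: L0/L1/L2 = -/-/B → run B
t=38: L0/L1/L2 = -/-/B → run B
t=39: (idle)
t=40: (idle)
t=41: (idle)
t=42: (idle)
t=43: (idle)
t=44: (idle)

context switches = 17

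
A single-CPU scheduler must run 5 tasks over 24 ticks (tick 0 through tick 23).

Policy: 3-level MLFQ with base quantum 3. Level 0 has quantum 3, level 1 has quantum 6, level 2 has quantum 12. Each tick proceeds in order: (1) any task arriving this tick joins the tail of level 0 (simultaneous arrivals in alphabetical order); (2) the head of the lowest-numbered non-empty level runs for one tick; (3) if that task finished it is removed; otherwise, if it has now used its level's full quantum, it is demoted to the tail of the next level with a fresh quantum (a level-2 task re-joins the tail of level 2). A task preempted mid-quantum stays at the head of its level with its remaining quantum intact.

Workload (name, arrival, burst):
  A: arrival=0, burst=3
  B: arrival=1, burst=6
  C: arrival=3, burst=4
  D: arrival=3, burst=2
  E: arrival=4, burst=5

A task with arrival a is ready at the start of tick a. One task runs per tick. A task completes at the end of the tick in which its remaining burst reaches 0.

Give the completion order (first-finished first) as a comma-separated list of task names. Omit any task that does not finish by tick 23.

t=0: L0/L1/L2 = A/-/- → run A
t=1: L0/L1/L2 = AB/-/- → run A
t=2: L0/L1/L2 = AB/-/- → run A
t=3: L0/L1/L2 = BCD/-/- → run B
t=4: L0/L1/L2 = BCDE/-/- → run B
t=5: L0/L1/L2 = BCDE/-/- → run B
t=6: L0/L1/L2 = CDE/B/- → run C
t=7: L0/L1/L2 = CDE/B/- → run C
t=8: L0/L1/L2 = CDE/B/- → run C
t=9: L0/L1/L2 = DE/BC/- → run D
t=10: L0/L1/L2 = DE/BC/- → run D
t=11: L0/L1/L2 = E/BC/- → run E
t=12: L0/L1/L2 = E/BC/- → run E
t=13: L0/L1/L2 = E/BC/- → run E
t=14: L0/L1/L2 = -/BCE/- → run B
t=15: L0/L1/L2 = -/BCE/- → run B
t=16: L0/L1/L2 = -/BCE/- → run B
t=17: L0/L1/L2 = -/CE/- → run C
t=18: L0/L1/L2 = -/E/- → run E
t=19: L0/L1/L2 = -/E/- → run E
t=20: (idle)
t=21: (idle)
t=22: (idle)
t=23: (idle)

completion order = A, D, B, C, E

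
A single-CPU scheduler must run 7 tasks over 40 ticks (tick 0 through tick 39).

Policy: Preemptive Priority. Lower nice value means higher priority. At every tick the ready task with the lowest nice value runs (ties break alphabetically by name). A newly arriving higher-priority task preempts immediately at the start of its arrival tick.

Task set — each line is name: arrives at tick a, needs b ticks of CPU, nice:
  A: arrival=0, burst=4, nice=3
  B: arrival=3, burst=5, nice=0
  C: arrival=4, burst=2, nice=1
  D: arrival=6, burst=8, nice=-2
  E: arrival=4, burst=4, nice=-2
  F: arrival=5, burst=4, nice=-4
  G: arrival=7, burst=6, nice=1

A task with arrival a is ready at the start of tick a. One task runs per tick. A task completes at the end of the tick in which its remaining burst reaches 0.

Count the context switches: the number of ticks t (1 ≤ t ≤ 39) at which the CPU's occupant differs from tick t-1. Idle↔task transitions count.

t=0: ready={A} → run A
t=1: ready={A} → run A
t=2: ready={A} → run A
t=3: ready={A,B} → run B
t=4: ready={A,B,C,E} → run E
t=5: ready={A,B,C,E,F} → run F
t=6: ready={A,B,C,D,E,F} → run F
t=7: ready={A,B,C,D,E,F,G} → run F
t=8: ready={A,B,C,D,E,F,G} → run F
t=9: ready={A,B,C,D,E,G} → run D
t=10: ready={A,B,C,D,E,G} → run D
t=11: ready={A,B,C,D,E,G} → run D
t=12: ready={A,B,C,D,E,G} → run D
t=13: ready={A,B,C,D,E,G} → run D
t=14: ready={A,B,C,D,E,G} → run D
t=15: ready={A,B,C,D,E,G} → run D
t=16: ready={A,B,C,D,E,G} → run D
t=17: ready={A,B,C,E,G} → run E
t=18: ready={A,B,C,E,G} → run E
t=19: ready={A,B,C,E,G} → run E
t=20: ready={A,B,C,G} → run B
t=21: ready={A,B,C,G} → run B
t=22: ready={A,B,C,G} → run B
t=23: ready={A,B,C,G} → run B
t=24: ready={A,C,G} → run C
t=25: ready={A,C,G} → run C
t=26: ready={A,G} → run G
t=27: ready={A,G} → run G
t=28: ready={A,G} → run G
t=29: ready={A,G} → run G
t=30: ready={A,G} → run G
t=31: ready={A,G} → run G
t=32: ready={A} → run A
t=33: (idle)
t=34: (idle)
t=35: (idle)
t=36: (idle)
t=37: (idle)
t=38: (idle)
t=39: (idle)

context switches = 10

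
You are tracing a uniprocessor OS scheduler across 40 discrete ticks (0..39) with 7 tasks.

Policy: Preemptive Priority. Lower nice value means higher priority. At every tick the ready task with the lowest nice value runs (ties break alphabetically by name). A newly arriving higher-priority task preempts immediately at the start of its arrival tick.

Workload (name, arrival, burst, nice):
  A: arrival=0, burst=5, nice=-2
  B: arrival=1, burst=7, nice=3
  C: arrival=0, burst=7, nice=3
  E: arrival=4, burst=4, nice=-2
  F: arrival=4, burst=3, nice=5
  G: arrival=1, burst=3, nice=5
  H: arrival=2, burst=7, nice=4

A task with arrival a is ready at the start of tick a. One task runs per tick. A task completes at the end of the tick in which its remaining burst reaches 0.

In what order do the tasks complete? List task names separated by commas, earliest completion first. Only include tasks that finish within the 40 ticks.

t=0: ready={A,C} → run A
t=1: ready={A,B,C,G} → run A
t=2: ready={A,B,C,G,H} → run A
t=3: ready={A,B,C,G,H} → run A
t=4: ready={A,B,C,E,F,G,H} → run A
t=5: ready={B,C,E,F,G,H} → run E
t=6: ready={B,C,E,F,G,H} → run E
t=7: ready={B,C,E,F,G,H} → run E
t=8: ready={B,C,E,F,G,H} → run E
t=9: ready={B,C,F,G,H} → run B
t=10: ready={B,C,F,G,H} → run B
t=11: ready={B,C,F,G,H} → run B
t=12: ready={B,C,F,G,H} → run B
t=13: ready={B,C,F,G,H} → run B
t=14: ready={B,C,F,G,H} → run B
t=15: ready={B,C,F,G,H} → run B
t=16: ready={C,F,G,H} → run C
t=17: ready={C,F,G,H} → run C
t=18: ready={C,F,G,H} → run C
t=19: ready={C,F,G,H} → run C
t=20: ready={C,F,G,H} → run C
t=21: ready={C,F,G,H} → run C
t=22: ready={C,F,G,H} → run C
t=23: ready={F,G,H} → run H
t=24: ready={F,G,H} → run H
t=25: ready={F,G,H} → run H
t=26: ready={F,G,H} → run H
t=27: ready={F,G,H} → run H
t=28: ready={F,G,H} → run H
t=29: ready={F,G,H} → run H
t=30: ready={F,G} → run F
t=31: ready={F,G} → run F
t=32: ready={F,G} → run F
t=33: ready={G} → run G
t=34: ready={G} → run G
t=35: ready={G} → run G
t=36: (idle)
t=37: (idle)
t=38: (idle)
t=39: (idle)

completion order = A, E, B, C, H, F, G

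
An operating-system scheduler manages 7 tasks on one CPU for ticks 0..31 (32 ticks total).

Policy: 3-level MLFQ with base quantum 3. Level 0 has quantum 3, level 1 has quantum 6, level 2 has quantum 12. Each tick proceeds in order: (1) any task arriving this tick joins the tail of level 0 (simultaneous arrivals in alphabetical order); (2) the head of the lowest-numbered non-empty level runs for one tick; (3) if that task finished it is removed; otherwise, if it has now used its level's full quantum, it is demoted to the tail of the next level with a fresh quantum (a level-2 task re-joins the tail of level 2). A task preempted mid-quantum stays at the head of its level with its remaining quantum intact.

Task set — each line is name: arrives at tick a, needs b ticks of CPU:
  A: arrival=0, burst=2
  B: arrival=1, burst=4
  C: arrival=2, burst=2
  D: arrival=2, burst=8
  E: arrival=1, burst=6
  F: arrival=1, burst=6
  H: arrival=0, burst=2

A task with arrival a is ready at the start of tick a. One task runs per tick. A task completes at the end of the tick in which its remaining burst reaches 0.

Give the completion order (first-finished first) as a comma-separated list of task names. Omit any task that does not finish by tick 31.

completion order = A, H, C, B, E, F, D

t=0: L0/L1/L2 = AH/-/- → run A
t=1: L0/L1/L2 = AHBEF/-/- → run A
t=2: L0/L1/L2 = HBEFCD/-/- → run H
t=3: L0/L1/L2 = HBEFCD/-/- → run H
t=4: L0/L1/L2 = BEFCD/-/- → run B
t=5: L0/L1/L2 = BEFCD/-/- → run B
t=6: L0/L1/L2 = BEFCD/-/- → run B
t=7: L0/L1/L2 = EFCD/B/- → run E
t=8: L0/L1/L2 = EFCD/B/- → run E
t=9: L0/L1/L2 = EFCD/B/- → run E
t=10: L0/L1/L2 = FCD/BE/- → run F
t=11: L0/L1/L2 = FCD/BE/- → run F
t=12: L0/L1/L2 = FCD/BE/- → run F
t=13: L0/L1/L2 = CD/BEF/- → run C
t=14: L0/L1/L2 = CD/BEF/- → run C
t=15: L0/L1/L2 = D/BEF/- → run D
t=16: L0/L1/L2 = D/BEF/- → run D
t=17: L0/L1/L2 = D/BEF/- → run D
t=18: L0/L1/L2 = -/BEFD/- → run B
t=19: L0/L1/L2 = -/EFD/- → run E
t=20: L0/L1/L2 = -/EFD/- → run E
t=21: L0/L1/L2 = -/EFD/- → run E
t=22: L0/L1/L2 = -/FD/- → run F
t=23: L0/L1/L2 = -/FD/- → run F
t=24: L0/L1/L2 = -/FD/- → run F
t=25: L0/L1/L2 = -/D/- → run D
t=26: L0/L1/L2 = -/D/- → run D
t=27: L0/L1/L2 = -/D/- → run D
t=28: L0/L1/L2 = -/D/- → run D
t=29: L0/L1/L2 = -/D/- → run D
t=30: (idle)
t=31: (idle)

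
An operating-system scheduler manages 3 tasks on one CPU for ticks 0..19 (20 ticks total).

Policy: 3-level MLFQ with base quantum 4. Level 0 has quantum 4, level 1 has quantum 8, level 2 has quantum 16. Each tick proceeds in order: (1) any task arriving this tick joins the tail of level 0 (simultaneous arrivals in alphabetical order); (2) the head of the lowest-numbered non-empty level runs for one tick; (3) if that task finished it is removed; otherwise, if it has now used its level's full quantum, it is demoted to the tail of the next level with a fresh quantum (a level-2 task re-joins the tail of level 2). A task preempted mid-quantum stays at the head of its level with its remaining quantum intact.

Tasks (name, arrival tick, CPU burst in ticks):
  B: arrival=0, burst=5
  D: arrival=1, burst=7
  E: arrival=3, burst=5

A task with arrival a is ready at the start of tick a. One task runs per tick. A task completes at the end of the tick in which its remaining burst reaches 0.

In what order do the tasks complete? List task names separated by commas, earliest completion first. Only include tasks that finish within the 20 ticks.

completion order = B, D, E

t=0: L0/L1/L2 = B/-/- → run B
t=1: L0/L1/L2 = BD/-/- → run B
t=2: L0/L1/L2 = BD/-/- → run B
t=3: L0/L1/L2 = BDE/-/- → run B
t=4: L0/L1/L2 = DE/B/- → run D
t=5: L0/L1/L2 = DE/B/- → run D
t=6: L0/L1/L2 = DE/B/- → run D
t=7: L0/L1/L2 = DE/B/- → run D
t=8: L0/L1/L2 = E/BD/- → run E
t=9: L0/L1/L2 = E/BD/- → run E
t=10: L0/L1/L2 = E/BD/- → run E
t=11: L0/L1/L2 = E/BD/- → run E
t=12: L0/L1/L2 = -/BDE/- → run B
t=13: L0/L1/L2 = -/DE/- → run D
t=14: L0/L1/L2 = -/DE/- → run D
t=15: L0/L1/L2 = -/DE/- → run D
t=16: L0/L1/L2 = -/E/- → run E
t=17: (idle)
t=18: (idle)
t=19: (idle)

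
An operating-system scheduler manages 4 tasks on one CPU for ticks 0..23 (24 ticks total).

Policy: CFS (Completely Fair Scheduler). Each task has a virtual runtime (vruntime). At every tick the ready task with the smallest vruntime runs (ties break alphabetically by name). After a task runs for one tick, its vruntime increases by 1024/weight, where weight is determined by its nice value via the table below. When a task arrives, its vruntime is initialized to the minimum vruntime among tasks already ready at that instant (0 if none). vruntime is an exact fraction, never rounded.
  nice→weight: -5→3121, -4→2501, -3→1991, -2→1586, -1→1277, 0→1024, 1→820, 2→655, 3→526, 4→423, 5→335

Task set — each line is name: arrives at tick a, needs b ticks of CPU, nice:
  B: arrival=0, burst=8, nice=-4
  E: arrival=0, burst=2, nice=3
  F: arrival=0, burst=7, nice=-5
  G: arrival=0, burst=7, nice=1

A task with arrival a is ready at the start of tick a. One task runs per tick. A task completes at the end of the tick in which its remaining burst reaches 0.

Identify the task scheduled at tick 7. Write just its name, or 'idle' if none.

running at tick 7 = B

t=0: vr[B=0 E=0 F=0 G=0] → run B
t=1: vr[B=1024/2501 E=0 F=0 G=0] → run E
t=2: vr[B=1024/2501 E=512/263 F=0 G=0] → run F
t=3: vr[B=1024/2501 E=512/263 F=1024/3121 G=0] → run G
t=4: vr[B=1024/2501 E=512/263 F=1024/3121 G=256/205] → run F
t=5: vr[B=1024/2501 E=512/263 F=2048/3121 G=256/205] → run B
t=6: vr[B=2048/2501 E=512/263 F=2048/3121 G=256/205] → run F
t=7: vr[B=2048/2501 E=512/263 F=3072/3121 G=256/205] → run B
t=8: vr[B=3072/2501 E=512/263 F=3072/3121 G=256/205] → run F
t=9: vr[B=3072/2501 E=512/263 F=4096/3121 G=256/205] → run B
t=10: vr[B=4096/2501 E=512/263 F=4096/3121 G=256/205] → run G
t=11: vr[B=4096/2501 E=512/263 F=4096/3121 G=512/205] → run F
t=12: vr[B=4096/2501 E=512/263 F=5120/3121 G=512/205] → run B
t=13: vr[B=5120/2501 E=512/263 F=5120/3121 G=512/205] → run F
t=14: vr[B=5120/2501 E=512/263 F=6144/3121 G=512/205] → run E
t=15: vr[B=5120/2501 F=6144/3121 G=512/205] → run F
t=16: vr[B=5120/2501 G=512/205] → run B
t=17: vr[B=6144/2501 G=512/205] → run B
t=18: vr[B=7168/2501 G=512/205] → run G
t=19: vr[B=7168/2501 G=768/205] → run B
t=20: vr[G=768/205] → run G
t=21: vr[G=1024/205] → run G
t=22: vr[G=256/41] → run G
t=23: vr[G=1536/205] → run G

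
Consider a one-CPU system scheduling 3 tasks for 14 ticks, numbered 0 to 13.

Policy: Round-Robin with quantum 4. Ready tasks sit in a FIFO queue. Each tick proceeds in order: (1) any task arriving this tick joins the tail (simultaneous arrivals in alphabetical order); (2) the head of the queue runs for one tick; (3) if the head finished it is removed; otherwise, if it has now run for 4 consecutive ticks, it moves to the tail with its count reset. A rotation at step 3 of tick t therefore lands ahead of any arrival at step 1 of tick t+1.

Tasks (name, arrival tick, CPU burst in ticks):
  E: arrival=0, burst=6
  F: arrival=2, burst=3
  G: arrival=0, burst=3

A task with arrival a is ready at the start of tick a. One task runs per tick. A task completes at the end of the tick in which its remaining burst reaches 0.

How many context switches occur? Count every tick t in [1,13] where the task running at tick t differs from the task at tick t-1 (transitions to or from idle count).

context switches = 4

t=0: queue=[E,G] q_used=0 → run E
t=1: queue=[E,G] q_used=1 → run E
t=2: queue=[E,G,F] q_used=2 → run E
t=3: queue=[E,G,F] q_used=3 → run E
t=4: queue=[G,F,E] q_used=0 → run G
t=5: queue=[G,F,E] q_used=1 → run G
t=6: queue=[G,F,E] q_used=2 → run G
t=7: queue=[F,E] q_used=0 → run F
t=8: queue=[F,E] q_used=1 → run F
t=9: queue=[F,E] q_used=2 → run F
t=10: queue=[E] q_used=0 → run E
t=11: queue=[E] q_used=1 → run E
t=12: (idle)
t=13: (idle)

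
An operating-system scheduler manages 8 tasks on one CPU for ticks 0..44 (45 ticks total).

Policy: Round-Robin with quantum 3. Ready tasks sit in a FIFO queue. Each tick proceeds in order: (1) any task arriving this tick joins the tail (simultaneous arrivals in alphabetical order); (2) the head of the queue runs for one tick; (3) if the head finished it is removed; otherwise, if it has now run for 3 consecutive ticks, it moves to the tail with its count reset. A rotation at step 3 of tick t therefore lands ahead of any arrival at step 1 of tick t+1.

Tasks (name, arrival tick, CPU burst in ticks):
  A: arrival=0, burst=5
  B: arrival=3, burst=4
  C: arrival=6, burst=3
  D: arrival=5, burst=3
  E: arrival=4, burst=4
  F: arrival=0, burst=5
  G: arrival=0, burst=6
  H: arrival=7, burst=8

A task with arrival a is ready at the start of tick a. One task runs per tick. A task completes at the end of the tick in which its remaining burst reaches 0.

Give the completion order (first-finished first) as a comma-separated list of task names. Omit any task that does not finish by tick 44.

completion order = A, D, F, C, G, B, E, H

t=0: queue=[A,F,G] q_used=0 → run A
t=1: queue=[A,F,G] q_used=1 → run A
t=2: queue=[A,F,G] q_used=2 → run A
t=3: queue=[F,G,A,B] q_used=0 → run F
t=4: queue=[F,G,A,B,E] q_used=1 → run F
t=5: queue=[F,G,A,B,E,D] q_used=2 → run F
t=6: queue=[G,A,B,E,D,F,C] q_used=0 → run G
t=7: queue=[G,A,B,E,D,F,C,H] q_used=1 → run G
t=8: queue=[G,A,B,E,D,F,C,H] q_used=2 → run G
t=9: queue=[A,B,E,D,F,C,H,G] q_used=0 → run A
t=10: queue=[A,B,E,D,F,C,H,G] q_used=1 → run A
t=11: queue=[B,E,D,F,C,H,G] q_used=0 → run B
t=12: queue=[B,E,D,F,C,H,G] q_used=1 → run B
t=13: queue=[B,E,D,F,C,H,G] q_used=2 → run B
t=14: queue=[E,D,F,C,H,G,B] q_used=0 → run E
t=15: queue=[E,D,F,C,H,G,B] q_used=1 → run E
t=16: queue=[E,D,F,C,H,G,B] q_used=2 → run E
t=17: queue=[D,F,C,H,G,B,E] q_used=0 → run D
t=18: queue=[D,F,C,H,G,B,E] q_used=1 → run D
t=19: queue=[D,F,C,H,G,B,E] q_used=2 → run D
t=20: queue=[F,C,H,G,B,E] q_used=0 → run F
t=21: queue=[F,C,H,G,B,E] q_used=1 → run F
t=22: queue=[C,H,G,B,E] q_used=0 → run C
t=23: queue=[C,H,G,B,E] q_used=1 → run C
t=24: queue=[C,H,G,B,E] q_used=2 → run C
t=25: queue=[H,G,B,E] q_used=0 → run H
t=26: queue=[H,G,B,E] q_used=1 → run H
t=27: queue=[H,G,B,E] q_used=2 → run H
t=28: queue=[G,B,E,H] q_used=0 → run G
t=29: queue=[G,B,E,H] q_used=1 → run G
t=30: queue=[G,B,E,H] q_used=2 → run G
t=31: queue=[B,E,H] q_used=0 → run B
t=32: queue=[E,H] q_used=0 → run E
t=33: queue=[H] q_used=0 → run H
t=34: queue=[H] q_used=1 → run H
t=35: queue=[H] q_used=2 → run H
t=36: queue=[H] q_used=0 → run H
t=37: queue=[H] q_used=1 → run H
t=38: (idle)
t=39: (idle)
t=40: (idle)
t=41: (idle)
t=42: (idle)
t=43: (idle)
t=44: (idle)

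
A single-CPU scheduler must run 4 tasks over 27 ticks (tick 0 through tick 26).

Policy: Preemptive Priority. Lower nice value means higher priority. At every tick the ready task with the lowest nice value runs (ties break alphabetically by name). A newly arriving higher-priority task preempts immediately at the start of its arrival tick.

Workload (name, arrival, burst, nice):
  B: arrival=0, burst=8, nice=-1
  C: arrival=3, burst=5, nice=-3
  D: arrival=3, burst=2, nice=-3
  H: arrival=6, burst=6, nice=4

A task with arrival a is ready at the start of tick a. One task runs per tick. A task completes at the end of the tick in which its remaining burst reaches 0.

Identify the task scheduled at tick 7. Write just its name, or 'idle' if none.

t=0: ready={B} → run B
t=1: ready={B} → run B
t=2: ready={B} → run B
t=3: ready={B,C,D} → run C
t=4: ready={B,C,D} → run C
t=5: ready={B,C,D} → run C
t=6: ready={B,C,D,H} → run C
t=7: ready={B,C,D,H} → run C
t=8: ready={B,D,H} → run D
t=9: ready={B,D,H} → run D
t=10: ready={B,H} → run B
t=11: ready={B,H} → run B
t=12: ready={B,H} → run B
t=13: ready={B,H} → run B
t=14: ready={B,H} → run B
t=15: ready={H} → run H
t=16: ready={H} → run H
t=17: ready={H} → run H
t=18: ready={H} → run H
t=19: ready={H} → run H
t=20: ready={H} → run H
t=21: (idle)
t=22: (idle)
t=23: (idle)
t=24: (idle)
t=25: (idle)
t=26: (idle)

running at tick 7 = C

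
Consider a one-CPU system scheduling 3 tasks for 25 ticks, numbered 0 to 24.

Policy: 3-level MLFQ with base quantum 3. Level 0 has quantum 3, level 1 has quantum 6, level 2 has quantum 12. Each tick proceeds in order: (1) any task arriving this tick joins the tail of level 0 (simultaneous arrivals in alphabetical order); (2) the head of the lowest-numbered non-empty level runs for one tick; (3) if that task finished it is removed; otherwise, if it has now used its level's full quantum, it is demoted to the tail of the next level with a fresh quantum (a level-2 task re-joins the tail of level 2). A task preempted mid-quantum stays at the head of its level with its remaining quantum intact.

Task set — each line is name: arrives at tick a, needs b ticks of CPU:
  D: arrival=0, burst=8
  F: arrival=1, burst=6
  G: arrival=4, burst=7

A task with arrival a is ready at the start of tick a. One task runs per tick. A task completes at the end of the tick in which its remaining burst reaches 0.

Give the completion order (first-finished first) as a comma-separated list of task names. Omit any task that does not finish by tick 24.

completion order = D, F, G

t=0: L0/L1/L2 = D/-/- → run D
t=1: L0/L1/L2 = DF/-/- → run D
t=2: L0/L1/L2 = DF/-/- → run D
t=3: L0/L1/L2 = F/D/- → run F
t=4: L0/L1/L2 = FG/D/- → run F
t=5: L0/L1/L2 = FG/D/- → run F
t=6: L0/L1/L2 = G/DF/- → run G
t=7: L0/L1/L2 = G/DF/- → run G
t=8: L0/L1/L2 = G/DF/- → run G
t=9: L0/L1/L2 = -/DFG/- → run D
t=10: L0/L1/L2 = -/DFG/- → run D
t=11: L0/L1/L2 = -/DFG/- → run D
t=12: L0/L1/L2 = -/DFG/- → run D
t=13: L0/L1/L2 = -/DFG/- → run D
t=14: L0/L1/L2 = -/FG/- → run F
t=15: L0/L1/L2 = -/FG/- → run F
t=16: L0/L1/L2 = -/FG/- → run F
t=17: L0/L1/L2 = -/G/- → run G
t=18: L0/L1/L2 = -/G/- → run G
t=19: L0/L1/L2 = -/G/- → run G
t=20: L0/L1/L2 = -/G/- → run G
t=21: (idle)
t=22: (idle)
t=23: (idle)
t=24: (idle)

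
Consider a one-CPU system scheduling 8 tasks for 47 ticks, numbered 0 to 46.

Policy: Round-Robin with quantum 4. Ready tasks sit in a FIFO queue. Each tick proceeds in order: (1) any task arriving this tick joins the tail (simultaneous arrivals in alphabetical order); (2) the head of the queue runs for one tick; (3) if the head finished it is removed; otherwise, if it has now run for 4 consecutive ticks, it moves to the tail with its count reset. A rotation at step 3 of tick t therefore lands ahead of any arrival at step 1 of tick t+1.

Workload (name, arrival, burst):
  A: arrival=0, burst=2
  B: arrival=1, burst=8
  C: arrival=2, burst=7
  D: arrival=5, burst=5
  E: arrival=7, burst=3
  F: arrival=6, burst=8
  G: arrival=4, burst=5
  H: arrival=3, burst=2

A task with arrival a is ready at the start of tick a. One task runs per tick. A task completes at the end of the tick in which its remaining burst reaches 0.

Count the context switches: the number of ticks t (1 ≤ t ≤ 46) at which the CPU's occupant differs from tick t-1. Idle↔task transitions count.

t=0: queue=[A] q_used=0 → run A
t=1: queue=[A,B] q_used=1 → run A
t=2: queue=[B,C] q_used=0 → run B
t=3: queue=[B,C,H] q_used=1 → run B
t=4: queue=[B,C,H,G] q_used=2 → run B
t=5: queue=[B,C,H,G,D] q_used=3 → run B
t=6: queue=[C,H,G,D,B,F] q_used=0 → run C
t=7: queue=[C,H,G,D,B,F,E] q_used=1 → run C
t=8: queue=[C,H,G,D,B,F,E] q_used=2 → run C
t=9: queue=[C,H,G,D,B,F,E] q_used=3 → run C
t=10: queue=[H,G,D,B,F,E,C] q_used=0 → run H
t=11: queue=[H,G,D,B,F,E,C] q_used=1 → run H
t=12: queue=[G,D,B,F,E,C] q_used=0 → run G
t=13: queue=[G,D,B,F,E,C] q_used=1 → run G
t=14: queue=[G,D,B,F,E,C] q_used=2 → run G
t=15: queue=[G,D,B,F,E,C] q_used=3 → run G
t=16: queue=[D,B,F,E,C,G] q_used=0 → run D
t=17: queue=[D,B,F,E,C,G] q_used=1 → run D
t=18: queue=[D,B,F,E,C,G] q_used=2 → run D
t=19: queue=[D,B,F,E,C,G] q_used=3 → run D
t=20: queue=[B,F,E,C,G,D] q_used=0 → run B
t=21: queue=[B,F,E,C,G,D] q_used=1 → run B
t=22: queue=[B,F,E,C,G,D] q_used=2 → run B
t=23: queue=[B,F,E,C,G,D] q_used=3 → run B
t=24: queue=[F,E,C,G,D] q_used=0 → run F
t=25: queue=[F,E,C,G,D] q_used=1 → run F
t=26: queue=[F,E,C,G,D] q_used=2 → run F
t=27: queue=[F,E,C,G,D] q_used=3 → run F
t=28: queue=[E,C,G,D,F] q_used=0 → run E
t=29: queue=[E,C,G,D,F] q_used=1 → run E
t=30: queue=[E,C,G,D,F] q_used=2 → run E
t=31: queue=[C,G,D,F] q_used=0 → run C
t=32: queue=[C,G,D,F] q_used=1 → run C
t=33: queue=[C,G,D,F] q_used=2 → run C
t=34: queue=[G,D,F] q_used=0 → run G
t=35: queue=[D,F] q_used=0 → run D
t=36: queue=[F] q_used=0 → run F
t=37: queue=[F] q_used=1 → run F
t=38: queue=[F] q_used=2 → run F
t=39: queue=[F] q_used=3 → run F
t=40: (idle)
t=41: (idle)
t=42: (idle)
t=43: (idle)
t=44: (idle)
t=45: (idle)
t=46: (idle)

context switches = 13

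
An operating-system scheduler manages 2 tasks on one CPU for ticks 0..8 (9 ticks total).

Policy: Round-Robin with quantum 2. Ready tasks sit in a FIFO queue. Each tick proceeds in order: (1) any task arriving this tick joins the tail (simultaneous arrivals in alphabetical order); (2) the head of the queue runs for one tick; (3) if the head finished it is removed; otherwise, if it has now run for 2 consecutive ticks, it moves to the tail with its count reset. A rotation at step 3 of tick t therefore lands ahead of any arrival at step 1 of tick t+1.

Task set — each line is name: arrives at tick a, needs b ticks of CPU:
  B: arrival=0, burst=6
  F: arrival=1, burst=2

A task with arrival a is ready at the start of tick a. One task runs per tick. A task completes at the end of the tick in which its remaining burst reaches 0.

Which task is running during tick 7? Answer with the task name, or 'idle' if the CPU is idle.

running at tick 7 = B

t=0: queue=[B] q_used=0 → run B
t=1: queue=[B,F] q_used=1 → run B
t=2: queue=[F,B] q_used=0 → run F
t=3: queue=[F,B] q_used=1 → run F
t=4: queue=[B] q_used=0 → run B
t=5: queue=[B] q_used=1 → run B
t=6: queue=[B] q_used=0 → run B
t=7: queue=[B] q_used=1 → run B
t=8: (idle)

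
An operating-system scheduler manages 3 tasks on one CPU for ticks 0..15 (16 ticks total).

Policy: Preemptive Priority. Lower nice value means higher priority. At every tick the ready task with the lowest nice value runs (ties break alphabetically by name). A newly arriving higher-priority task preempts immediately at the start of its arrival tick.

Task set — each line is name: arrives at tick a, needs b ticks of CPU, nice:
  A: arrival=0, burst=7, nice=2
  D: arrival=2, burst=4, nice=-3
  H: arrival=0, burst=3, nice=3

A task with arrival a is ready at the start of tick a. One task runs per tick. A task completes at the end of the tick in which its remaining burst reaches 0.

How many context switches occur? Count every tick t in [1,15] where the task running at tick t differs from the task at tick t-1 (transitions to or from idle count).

t=0: ready={A,H} → run A
t=1: ready={A,H} → run A
t=2: ready={A,D,H} → run D
t=3: ready={A,D,H} → run D
t=4: ready={A,D,H} → run D
t=5: ready={A,D,H} → run D
t=6: ready={A,H} → run A
t=7: ready={A,H} → run A
t=8: ready={A,H} → run A
t=9: ready={A,H} → run A
t=10: ready={A,H} → run A
t=11: ready={H} → run H
t=12: ready={H} → run H
t=13: ready={H} → run H
t=14: (idle)
t=15: (idle)

context switches = 4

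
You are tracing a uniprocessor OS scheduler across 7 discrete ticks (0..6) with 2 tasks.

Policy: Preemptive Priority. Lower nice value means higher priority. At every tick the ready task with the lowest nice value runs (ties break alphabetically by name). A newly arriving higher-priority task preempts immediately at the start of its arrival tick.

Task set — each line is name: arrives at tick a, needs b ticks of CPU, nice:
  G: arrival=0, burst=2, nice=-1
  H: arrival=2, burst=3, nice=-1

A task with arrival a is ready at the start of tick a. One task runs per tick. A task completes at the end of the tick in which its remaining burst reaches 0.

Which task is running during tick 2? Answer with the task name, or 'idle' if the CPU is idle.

t=0: ready={G} → run G
t=1: ready={G} → run G
t=2: ready={H} → run H
t=3: ready={H} → run H
t=4: ready={H} → run H
t=5: (idle)
t=6: (idle)

running at tick 2 = H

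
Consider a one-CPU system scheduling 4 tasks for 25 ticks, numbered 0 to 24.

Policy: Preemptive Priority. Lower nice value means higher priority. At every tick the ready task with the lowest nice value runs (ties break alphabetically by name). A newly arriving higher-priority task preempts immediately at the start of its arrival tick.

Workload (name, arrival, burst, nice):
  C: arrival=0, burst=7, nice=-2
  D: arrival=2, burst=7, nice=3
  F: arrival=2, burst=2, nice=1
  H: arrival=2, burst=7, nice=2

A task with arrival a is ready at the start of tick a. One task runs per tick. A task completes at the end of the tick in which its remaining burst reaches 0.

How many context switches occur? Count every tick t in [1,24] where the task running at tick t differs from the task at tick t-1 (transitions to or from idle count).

context switches = 4

t=0: ready={C} → run C
t=1: ready={C} → run C
t=2: ready={C,D,F,H} → run C
t=3: ready={C,D,F,H} → run C
t=4: ready={C,D,F,H} → run C
t=5: ready={C,D,F,H} → run C
t=6: ready={C,D,F,H} → run C
t=7: ready={D,F,H} → run F
t=8: ready={D,F,H} → run F
t=9: ready={D,H} → run H
t=10: ready={D,H} → run H
t=11: ready={D,H} → run H
t=12: ready={D,H} → run H
t=13: ready={D,H} → run H
t=14: ready={D,H} → run H
t=15: ready={D,H} → run H
t=16: ready={D} → run D
t=17: ready={D} → run D
t=18: ready={D} → run D
t=19: ready={D} → run D
t=20: ready={D} → run D
t=21: ready={D} → run D
t=22: ready={D} → run D
t=23: (idle)
t=24: (idle)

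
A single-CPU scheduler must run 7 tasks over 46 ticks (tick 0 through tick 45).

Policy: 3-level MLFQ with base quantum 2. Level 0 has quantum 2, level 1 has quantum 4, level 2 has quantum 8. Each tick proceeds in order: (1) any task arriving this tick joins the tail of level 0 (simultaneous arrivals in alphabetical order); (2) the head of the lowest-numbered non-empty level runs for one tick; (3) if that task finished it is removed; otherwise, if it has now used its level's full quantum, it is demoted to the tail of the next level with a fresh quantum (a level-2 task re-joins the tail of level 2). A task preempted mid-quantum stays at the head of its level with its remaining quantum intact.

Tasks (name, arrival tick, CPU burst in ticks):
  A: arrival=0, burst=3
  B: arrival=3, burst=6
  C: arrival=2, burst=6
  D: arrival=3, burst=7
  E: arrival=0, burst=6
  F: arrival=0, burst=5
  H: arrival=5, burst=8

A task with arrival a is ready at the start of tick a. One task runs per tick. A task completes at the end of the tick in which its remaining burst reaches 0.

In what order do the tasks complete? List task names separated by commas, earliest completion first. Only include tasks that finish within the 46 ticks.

completion order = A, E, F, C, B, D, H

t=0: L0/L1/L2 = AEF/-/- → run A
t=1: L0/L1/L2 = AEF/-/- → run A
t=2: L0/L1/L2 = EFC/A/- → run E
t=3: L0/L1/L2 = EFCBD/A/- → run E
t=4: L0/L1/L2 = FCBD/AE/- → run F
t=5: L0/L1/L2 = FCBDH/AE/- → run F
t=6: L0/L1/L2 = CBDH/AEF/- → run C
t=7: L0/L1/L2 = CBDH/AEF/- → run C
t=8: L0/L1/L2 = BDH/AEFC/- → run B
t=9: L0/L1/L2 = BDH/AEFC/- → run B
t=10: L0/L1/L2 = DH/AEFCB/- → run D
t=11: L0/L1/L2 = DH/AEFCB/- → run D
t=12: L0/L1/L2 = H/AEFCBD/- → run H
t=13: L0/L1/L2 = H/AEFCBD/- → run H
t=14: L0/L1/L2 = -/AEFCBDH/- → run A
t=15: L0/L1/L2 = -/EFCBDH/- → run E
t=16: L0/L1/L2 = -/EFCBDH/- → run E
t=17: L0/L1/L2 = -/EFCBDH/- → run E
t=18: L0/L1/L2 = -/EFCBDH/- → run E
t=19: L0/L1/L2 = -/FCBDH/- → run F
t=20: L0/L1/L2 = -/FCBDH/- → run F
t=21: L0/L1/L2 = -/FCBDH/- → run F
t=22: L0/L1/L2 = -/CBDH/- → run C
t=23: L0/L1/L2 = -/CBDH/- → run C
t=24: L0/L1/L2 = -/CBDH/- → run C
t=25: L0/L1/L2 = -/CBDH/- → run C
t=26: L0/L1/L2 = -/BDH/- → run B
t=27: L0/L1/L2 = -/BDH/- → run B
t=28: L0/L1/L2 = -/BDH/- → run B
t=29: L0/L1/L2 = -/BDH/- → run B
t=30: L0/L1/L2 = -/DH/- → run D
t=31: L0/L1/L2 = -/DH/- → run D
t=32: L0/L1/L2 = -/DH/- → run D
t=33: L0/L1/L2 = -/DH/- → run D
t=34: L0/L1/L2 = -/H/D → run H
t=35: L0/L1/L2 = -/H/D → run H
t=36: L0/L1/L2 = -/H/D → run H
t=37: L0/L1/L2 = -/H/D → run H
t=38: L0/L1/L2 = -/-/DH → run D
t=39: L0/L1/L2 = -/-/H → run H
t=40: L0/L1/L2 = -/-/H → run H
t=41: (idle)
t=42: (idle)
t=43: (idle)
t=44: (idle)
t=45: (idle)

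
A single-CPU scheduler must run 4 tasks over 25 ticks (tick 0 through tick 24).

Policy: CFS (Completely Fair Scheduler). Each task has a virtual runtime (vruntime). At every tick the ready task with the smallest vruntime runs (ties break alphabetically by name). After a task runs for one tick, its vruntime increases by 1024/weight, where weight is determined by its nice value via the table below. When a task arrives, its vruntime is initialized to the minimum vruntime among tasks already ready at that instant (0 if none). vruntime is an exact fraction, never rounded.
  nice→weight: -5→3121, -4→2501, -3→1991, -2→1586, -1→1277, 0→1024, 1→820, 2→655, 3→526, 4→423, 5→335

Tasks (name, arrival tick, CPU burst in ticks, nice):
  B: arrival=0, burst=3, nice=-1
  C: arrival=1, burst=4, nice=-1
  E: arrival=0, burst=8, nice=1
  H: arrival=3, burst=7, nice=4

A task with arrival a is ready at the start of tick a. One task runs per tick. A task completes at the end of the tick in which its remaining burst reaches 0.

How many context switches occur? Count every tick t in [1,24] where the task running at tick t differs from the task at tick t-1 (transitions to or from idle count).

t=0: vr[B=0 E=0] → run B
t=1: vr[B=1024/1277 C=0 E=0] → run C
t=2: vr[B=1024/1277 C=1024/1277 E=0] → run E
t=3: vr[B=1024/1277 C=1024/1277 E=256/205 H=1024/1277] → run B
t=4: vr[B=2048/1277 C=1024/1277 E=256/205 H=1024/1277] → run C
t=5: vr[B=2048/1277 C=2048/1277 E=256/205 H=1024/1277] → run H
t=6: vr[B=2048/1277 C=2048/1277 E=256/205 H=1740800/540171] → run E
t=7: vr[B=2048/1277 C=2048/1277 E=512/205 H=1740800/540171] → run B
t=8: vr[C=2048/1277 E=512/205 H=1740800/540171] → run C
t=9: vr[C=3072/1277 E=512/205 H=1740800/540171] → run C
t=10: vr[E=512/205 H=1740800/540171] → run E
t=11: vr[E=768/205 H=1740800/540171] → run H
t=12: vr[E=768/205 H=3048448/540171] → run E
t=13: vr[E=1024/205 H=3048448/540171] → run E
t=14: vr[E=256/41 H=3048448/540171] → run H
t=15: vr[E=256/41 H=1452032/180057] → run E
t=16: vr[E=1536/205 H=1452032/180057] → run E
t=17: vr[E=1792/205 H=1452032/180057] → run H
t=18: vr[E=1792/205 H=5663744/540171] → run E
t=19: vr[H=5663744/540171] → run H
t=20: vr[H=6971392/540171] → run H
t=21: vr[H=2759680/180057] → run H
t=22: (idle)
t=23: (idle)
t=24: (idle)

context switches = 17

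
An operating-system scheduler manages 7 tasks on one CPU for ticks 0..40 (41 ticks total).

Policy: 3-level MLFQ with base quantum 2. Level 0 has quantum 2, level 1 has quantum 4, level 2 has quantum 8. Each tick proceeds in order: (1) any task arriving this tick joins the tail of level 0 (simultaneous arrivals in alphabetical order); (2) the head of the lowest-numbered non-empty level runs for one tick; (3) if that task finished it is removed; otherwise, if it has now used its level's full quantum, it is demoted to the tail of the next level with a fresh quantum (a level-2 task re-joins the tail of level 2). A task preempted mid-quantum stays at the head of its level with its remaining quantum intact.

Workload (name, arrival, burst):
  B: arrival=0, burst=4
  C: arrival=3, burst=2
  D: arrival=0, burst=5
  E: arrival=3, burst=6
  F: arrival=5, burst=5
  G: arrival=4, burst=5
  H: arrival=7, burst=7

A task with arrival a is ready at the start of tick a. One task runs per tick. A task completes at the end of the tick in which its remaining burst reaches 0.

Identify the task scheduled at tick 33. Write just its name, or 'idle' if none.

t=0: L0/L1/L2 = BD/-/- → run B
t=1: L0/L1/L2 = BD/-/- → run B
t=2: L0/L1/L2 = D/B/- → run D
t=3: L0/L1/L2 = DCE/B/- → run D
t=4: L0/L1/L2 = CEG/BD/- → run C
t=5: L0/L1/L2 = CEGF/BD/- → run C
t=6: L0/L1/L2 = EGF/BD/- → run E
t=7: L0/L1/L2 = EGFH/BD/- → run E
t=8: L0/L1/L2 = GFH/BDE/- → run G
t=9: L0/L1/L2 = GFH/BDE/- → run G
t=10: L0/L1/L2 = FH/BDEG/- → run F
t=11: L0/L1/L2 = FH/BDEG/- → run F
t=12: L0/L1/L2 = H/BDEGF/- → run H
t=13: L0/L1/L2 = H/BDEGF/- → run H
t=14: L0/L1/L2 = -/BDEGFH/- → run B
t=15: L0/L1/L2 = -/BDEGFH/- → run B
t=16: L0/L1/L2 = -/DEGFH/- → run D
t=17: L0/L1/L2 = -/DEGFH/- → run D
t=18: L0/L1/L2 = -/DEGFH/- → run D
t=19: L0/L1/L2 = -/EGFH/- → run E
t=20: L0/L1/L2 = -/EGFH/- → run E
t=21: L0/L1/L2 = -/EGFH/- → run E
t=22: L0/L1/L2 = -/EGFH/- → run E
t=23: L0/L1/L2 = -/GFH/- → run G
t=24: L0/L1/L2 = -/GFH/- → run G
t=25: L0/L1/L2 = -/GFH/- → run G
t=26: L0/L1/L2 = -/FH/- → run F
t=27: L0/L1/L2 = -/FH/- → run F
t=28: L0/L1/L2 = -/FH/- → run F
t=29: L0/L1/L2 = -/H/- → run H
t=30: L0/L1/L2 = -/H/- → run H
t=31: L0/L1/L2 = -/H/- → run H
t=32: L0/L1/L2 = -/H/- → run H
t=33: L0/L1/L2 = -/-/H → run H
t=34: (idle)
t=35: (idle)
t=36: (idle)
t=37: (idle)
t=38: (idle)
t=39: (idle)
t=40: (idle)

running at tick 33 = H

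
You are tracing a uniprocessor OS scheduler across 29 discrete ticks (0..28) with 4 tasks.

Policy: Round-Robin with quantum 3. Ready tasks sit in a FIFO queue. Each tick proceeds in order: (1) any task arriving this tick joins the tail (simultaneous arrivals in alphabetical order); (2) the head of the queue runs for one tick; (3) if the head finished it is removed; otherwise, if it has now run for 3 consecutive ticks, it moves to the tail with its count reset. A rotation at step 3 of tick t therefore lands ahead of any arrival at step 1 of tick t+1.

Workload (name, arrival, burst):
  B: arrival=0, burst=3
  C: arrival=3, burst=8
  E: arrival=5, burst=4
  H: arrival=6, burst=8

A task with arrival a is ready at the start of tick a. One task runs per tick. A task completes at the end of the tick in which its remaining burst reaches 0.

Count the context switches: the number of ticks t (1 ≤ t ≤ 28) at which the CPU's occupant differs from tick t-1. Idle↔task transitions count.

t=0: queue=[B] q_used=0 → run B
t=1: queue=[B] q_used=1 → run B
t=2: queue=[B] q_used=2 → run B
t=3: queue=[C] q_used=0 → run C
t=4: queue=[C] q_used=1 → run C
t=5: queue=[C,E] q_used=2 → run C
t=6: queue=[E,C,H] q_used=0 → run E
t=7: queue=[E,C,H] q_used=1 → run E
t=8: queue=[E,C,H] q_used=2 → run E
t=9: queue=[C,H,E] q_used=0 → run C
t=10: queue=[C,H,E] q_used=1 → run C
t=11: queue=[C,H,E] q_used=2 → run C
t=12: queue=[H,E,C] q_used=0 → run H
t=13: queue=[H,E,C] q_used=1 → run H
t=14: queue=[H,E,C] q_used=2 → run H
t=15: queue=[E,C,H] q_used=0 → run E
t=16: queue=[C,H] q_used=0 → run C
t=17: queue=[C,H] q_used=1 → run C
t=18: queue=[H] q_used=0 → run H
t=19: queue=[H] q_used=1 → run H
t=20: queue=[H] q_used=2 → run H
t=21: queue=[H] q_used=0 → run H
t=22: queue=[H] q_used=1 → run H
t=23: (idle)
t=24: (idle)
t=25: (idle)
t=26: (idle)
t=27: (idle)
t=28: (idle)

context switches = 8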